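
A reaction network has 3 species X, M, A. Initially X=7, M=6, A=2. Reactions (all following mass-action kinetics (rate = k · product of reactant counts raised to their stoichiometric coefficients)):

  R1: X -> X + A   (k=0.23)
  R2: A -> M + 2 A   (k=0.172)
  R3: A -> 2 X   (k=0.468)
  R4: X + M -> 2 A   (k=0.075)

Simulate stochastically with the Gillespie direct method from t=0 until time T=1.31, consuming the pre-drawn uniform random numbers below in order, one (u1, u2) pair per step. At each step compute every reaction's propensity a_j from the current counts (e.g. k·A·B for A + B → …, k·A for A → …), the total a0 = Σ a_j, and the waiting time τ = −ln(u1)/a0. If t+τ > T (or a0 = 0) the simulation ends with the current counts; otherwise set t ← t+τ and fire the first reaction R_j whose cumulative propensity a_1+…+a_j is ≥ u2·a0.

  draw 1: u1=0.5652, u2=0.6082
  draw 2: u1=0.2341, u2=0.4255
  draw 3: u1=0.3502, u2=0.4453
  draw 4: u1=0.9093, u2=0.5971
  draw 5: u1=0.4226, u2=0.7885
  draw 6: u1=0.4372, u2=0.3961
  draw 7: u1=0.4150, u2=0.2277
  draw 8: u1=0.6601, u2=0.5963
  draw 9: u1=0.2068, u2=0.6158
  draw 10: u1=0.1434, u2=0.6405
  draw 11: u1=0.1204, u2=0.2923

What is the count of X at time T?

t=0.000: X=7 M=6 A=2
Draw 1: a1=1.610, a2=0.344, a3=0.936, a4=3.150, a0=6.040; τ=−ln(0.5652)/6.040=0.094 → t=0.094; u2·a0=0.6082·6.040=3.674; a1+…+a3=2.890 < 3.674 ≤ a1+…+a4=6.040 → R4 fires; X=6 M=5 A=4
Draw 2: a1=1.380, a2=0.688, a3=1.872, a4=2.250, a0=6.190; τ=−ln(0.2341)/6.190=0.235 → t=0.329; u2·a0=0.4255·6.190=2.634; a1+a2=2.068 < 2.634 ≤ a1+…+a3=3.940 → R3 fires; X=8 M=5 A=3
Draw 3: a1=1.840, a2=0.516, a3=1.404, a4=3.000, a0=6.760; τ=−ln(0.3502)/6.760=0.155 → t=0.484; u2·a0=0.4453·6.760=3.010; a1+a2=2.356 < 3.010 ≤ a1+…+a3=3.760 → R3 fires; X=10 M=5 A=2
Draw 4: a1=2.300, a2=0.344, a3=0.936, a4=3.750, a0=7.330; τ=−ln(0.9093)/7.330=0.013 → t=0.497; u2·a0=0.5971·7.330=4.377; a1+…+a3=3.580 < 4.377 ≤ a1+…+a4=7.330 → R4 fires; X=9 M=4 A=4
Draw 5: a1=2.070, a2=0.688, a3=1.872, a4=2.700, a0=7.330; τ=−ln(0.4226)/7.330=0.118 → t=0.615; u2·a0=0.7885·7.330=5.780; a1+…+a3=4.630 < 5.780 ≤ a1+…+a4=7.330 → R4 fires; X=8 M=3 A=6
Draw 6: a1=1.840, a2=1.032, a3=2.808, a4=1.800, a0=7.480; τ=−ln(0.4372)/7.480=0.111 → t=0.725; u2·a0=0.3961·7.480=2.963; a1+a2=2.872 < 2.963 ≤ a1+…+a3=5.680 → R3 fires; X=10 M=3 A=5
Draw 7: a1=2.300, a2=0.860, a3=2.340, a4=2.250, a0=7.750; τ=−ln(0.4150)/7.750=0.113 → t=0.839; u2·a0=0.2277·7.750=1.765 ≤ a1=2.300 → R1 fires; X=10 M=3 A=6
Draw 8: a1=2.300, a2=1.032, a3=2.808, a4=2.250, a0=8.390; τ=−ln(0.6601)/8.390=0.050 → t=0.888; u2·a0=0.5963·8.390=5.003; a1+a2=3.332 < 5.003 ≤ a1+…+a3=6.140 → R3 fires; X=12 M=3 A=5
Draw 9: a1=2.760, a2=0.860, a3=2.340, a4=2.700, a0=8.660; τ=−ln(0.2068)/8.660=0.182 → t=1.070; u2·a0=0.6158·8.660=5.333; a1+a2=3.620 < 5.333 ≤ a1+…+a3=5.960 → R3 fires; X=14 M=3 A=4
Draw 10: a1=3.220, a2=0.688, a3=1.872, a4=3.150, a0=8.930; τ=−ln(0.1434)/8.930=0.217 → t=1.288; u2·a0=0.6405·8.930=5.720; a1+a2=3.908 < 5.720 ≤ a1+…+a3=5.780 → R3 fires; X=16 M=3 A=3
Draw 11: a1=3.680, a2=0.516, a3=1.404, a4=3.600, a0=9.200; τ=−ln(0.1204)/9.200=0.230 → t=1.518 > T=1.31: stop.
Read off X at T=1.31: 16

X at T = 16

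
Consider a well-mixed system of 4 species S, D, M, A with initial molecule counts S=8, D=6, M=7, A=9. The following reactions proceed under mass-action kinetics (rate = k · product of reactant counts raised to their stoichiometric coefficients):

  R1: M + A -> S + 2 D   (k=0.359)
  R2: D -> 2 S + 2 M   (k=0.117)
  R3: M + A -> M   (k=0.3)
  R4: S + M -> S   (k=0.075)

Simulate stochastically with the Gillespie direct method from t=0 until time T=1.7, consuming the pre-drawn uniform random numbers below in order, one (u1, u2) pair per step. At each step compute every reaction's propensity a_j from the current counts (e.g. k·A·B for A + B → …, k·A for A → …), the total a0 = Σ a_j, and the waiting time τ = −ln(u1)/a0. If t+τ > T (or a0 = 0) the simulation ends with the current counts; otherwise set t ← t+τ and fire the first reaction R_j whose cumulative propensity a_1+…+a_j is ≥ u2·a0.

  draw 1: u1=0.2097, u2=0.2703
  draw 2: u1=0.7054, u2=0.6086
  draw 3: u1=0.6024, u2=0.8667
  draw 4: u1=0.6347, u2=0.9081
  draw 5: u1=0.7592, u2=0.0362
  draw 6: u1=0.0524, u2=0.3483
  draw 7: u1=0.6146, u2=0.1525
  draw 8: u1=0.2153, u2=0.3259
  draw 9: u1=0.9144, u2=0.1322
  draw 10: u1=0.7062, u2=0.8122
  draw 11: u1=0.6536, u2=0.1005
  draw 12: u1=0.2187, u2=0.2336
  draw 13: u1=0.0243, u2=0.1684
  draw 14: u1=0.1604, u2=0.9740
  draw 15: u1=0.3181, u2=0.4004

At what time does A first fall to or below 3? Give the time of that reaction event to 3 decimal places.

Threshold first reached at t = 0.297

t=0.000: S=8 D=6 M=7 A=9
Draw 1: a1=22.617, a2=0.702, a3=18.900, a4=4.200, a0=46.419; τ=−ln(0.2097)/46.419=0.034 → t=0.034; u2·a0=0.2703·46.419=12.547 ≤ a1=22.617 → R1 fires; S=9 D=8 M=6 A=8
Draw 2: a1=17.232, a2=0.936, a3=14.400, a4=4.050, a0=36.618; τ=−ln(0.7054)/36.618=0.010 → t=0.043; u2·a0=0.6086·36.618=22.286; a1+a2=18.168 < 22.286 ≤ a1+…+a3=32.568 → R3 fires; S=9 D=8 M=6 A=7
Draw 3: a1=15.078, a2=0.936, a3=12.600, a4=4.050, a0=32.664; τ=−ln(0.6024)/32.664=0.016 → t=0.059; u2·a0=0.8667·32.664=28.310; a1+a2=16.014 < 28.310 ≤ a1+…+a3=28.614 → R3 fires; S=9 D=8 M=6 A=6
Draw 4: a1=12.924, a2=0.936, a3=10.800, a4=4.050, a0=28.710; τ=−ln(0.6347)/28.710=0.016 → t=0.075; u2·a0=0.9081·28.710=26.072; a1+…+a3=24.660 < 26.072 ≤ a1+…+a4=28.710 → R4 fires; S=9 D=8 M=5 A=6
Draw 5: a1=10.770, a2=0.936, a3=9.000, a4=3.375, a0=24.081; τ=−ln(0.7592)/24.081=0.011 → t=0.086; u2·a0=0.0362·24.081=0.872 ≤ a1=10.770 → R1 fires; S=10 D=10 M=4 A=5
Draw 6: a1=7.180, a2=1.170, a3=6.000, a4=3.000, a0=17.350; τ=−ln(0.0524)/17.350=0.170 → t=0.256; u2·a0=0.3483·17.350=6.043 ≤ a1=7.180 → R1 fires; S=11 D=12 M=3 A=4
Draw 7: a1=4.308, a2=1.404, a3=3.600, a4=2.475, a0=11.787; τ=−ln(0.6146)/11.787=0.041 → t=0.297; u2·a0=0.1525·11.787=1.798 ≤ a1=4.308 → R1 fires; S=12 D=14 M=2 A=3
Draw 8: a1=2.154, a2=1.638, a3=1.800, a4=1.800, a0=7.392; τ=−ln(0.2153)/7.392=0.208 → t=0.505; u2·a0=0.3259·7.392=2.409; a1=2.154 < 2.409 ≤ a1+a2=3.792 → R2 fires; S=14 D=13 M=4 A=3
Draw 9: a1=4.308, a2=1.521, a3=3.600, a4=4.200, a0=13.629; τ=−ln(0.9144)/13.629=0.007 → t=0.512; u2·a0=0.1322·13.629=1.802 ≤ a1=4.308 → R1 fires; S=15 D=15 M=3 A=2
Draw 10: a1=2.154, a2=1.755, a3=1.800, a4=3.375, a0=9.084; τ=−ln(0.7062)/9.084=0.038 → t=0.550; u2·a0=0.8122·9.084=7.378; a1+…+a3=5.709 < 7.378 ≤ a1+…+a4=9.084 → R4 fires; S=15 D=15 M=2 A=2
Draw 11: a1=1.436, a2=1.755, a3=1.200, a4=2.250, a0=6.641; τ=−ln(0.6536)/6.641=0.064 → t=0.614; u2·a0=0.1005·6.641=0.667 ≤ a1=1.436 → R1 fires; S=16 D=17 M=1 A=1
Draw 12: a1=0.359, a2=1.989, a3=0.300, a4=1.200, a0=3.848; τ=−ln(0.2187)/3.848=0.395 → t=1.009; u2·a0=0.2336·3.848=0.899; a1=0.359 < 0.899 ≤ a1+a2=2.348 → R2 fires; S=18 D=16 M=3 A=1
Draw 13: a1=1.077, a2=1.872, a3=0.900, a4=4.050, a0=7.899; τ=−ln(0.0243)/7.899=0.471 → t=1.480; u2·a0=0.1684·7.899=1.330; a1=1.077 < 1.330 ≤ a1+a2=2.949 → R2 fires; S=20 D=15 M=5 A=1
Draw 14: a1=1.795, a2=1.755, a3=1.500, a4=7.500, a0=12.550; τ=−ln(0.1604)/12.550=0.146 → t=1.625; u2·a0=0.9740·12.550=12.224; a1+…+a3=5.050 < 12.224 ≤ a1+…+a4=12.550 → R4 fires; S=20 D=15 M=4 A=1
Draw 15: a1=1.436, a2=1.755, a3=1.200, a4=6.000, a0=10.391; τ=−ln(0.3181)/10.391=0.110 → t=1.736 > T=1.7: stop.
A first becomes ≤ 3 when it reaches 3 at the event at t=0.297.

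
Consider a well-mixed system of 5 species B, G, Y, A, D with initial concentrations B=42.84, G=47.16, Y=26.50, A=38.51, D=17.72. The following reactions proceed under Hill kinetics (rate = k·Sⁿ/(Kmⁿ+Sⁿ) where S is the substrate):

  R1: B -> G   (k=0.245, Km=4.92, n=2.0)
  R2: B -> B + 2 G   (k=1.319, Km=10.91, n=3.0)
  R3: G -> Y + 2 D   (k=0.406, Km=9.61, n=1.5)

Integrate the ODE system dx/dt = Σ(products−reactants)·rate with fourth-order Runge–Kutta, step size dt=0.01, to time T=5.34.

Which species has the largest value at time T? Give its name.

Dominant species at T: G

RK4 with dt=0.01: 534 steps to T=5.34. Trajectory (selected grid times):
t=0.00: B=42.84 G=47.16 Y=26.50 A=38.51 D=17.72
t=0.59: B=42.70 G=48.61 Y=26.72 A=38.51 D=18.16
t=1.19: B=42.55 G=50.09 Y=26.94 A=38.51 D=18.61
t=1.78: B=42.41 G=51.54 Y=27.17 A=38.51 D=19.05
t=2.37: B=42.27 G=52.99 Y=27.39 A=38.51 D=19.49
t=2.97: B=42.12 G=54.47 Y=27.61 A=38.51 D=19.95
t=3.56: B=41.98 G=55.92 Y=27.84 A=38.51 D=20.39
t=4.15: B=41.84 G=57.37 Y=28.06 A=38.51 D=20.84
t=4.75: B=41.69 G=58.84 Y=28.29 A=38.51 D=21.30
t=5.34: B=41.55 G=60.28 Y=28.51 A=38.51 D=21.75
At T=5.34: B=41.55 G=60.28 Y=28.51 A=38.51 D=21.75; the largest is G.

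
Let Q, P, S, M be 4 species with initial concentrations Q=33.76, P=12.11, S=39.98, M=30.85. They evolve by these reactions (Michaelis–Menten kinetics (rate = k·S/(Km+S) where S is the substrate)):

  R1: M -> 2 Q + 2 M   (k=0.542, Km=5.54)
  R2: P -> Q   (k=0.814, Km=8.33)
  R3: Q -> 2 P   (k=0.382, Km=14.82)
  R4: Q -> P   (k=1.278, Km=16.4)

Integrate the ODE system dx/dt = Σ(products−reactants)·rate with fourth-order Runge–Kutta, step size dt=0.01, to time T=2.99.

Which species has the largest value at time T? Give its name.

RK4 with dt=0.01: 299 steps to T=2.99. Trajectory (selected grid times):
t=0.00: Q=33.76 P=12.11 S=39.98 M=30.85
t=0.33: Q=33.85 P=12.41 S=39.98 M=31.00
t=0.66: Q=33.94 P=12.71 S=39.98 M=31.15
t=1.00: Q=34.04 P=13.01 S=39.98 M=31.31
t=1.33: Q=34.14 P=13.31 S=39.98 M=31.46
t=1.66: Q=34.24 P=13.60 S=39.98 M=31.61
t=1.99: Q=34.33 P=13.90 S=39.98 M=31.77
t=2.33: Q=34.44 P=14.20 S=39.98 M=31.92
t=2.66: Q=34.54 P=14.49 S=39.98 M=32.08
t=2.99: Q=34.64 P=14.78 S=39.98 M=32.23
At T=2.99: Q=34.64 P=14.78 S=39.98 M=32.23; the largest is S.

Dominant species at T: S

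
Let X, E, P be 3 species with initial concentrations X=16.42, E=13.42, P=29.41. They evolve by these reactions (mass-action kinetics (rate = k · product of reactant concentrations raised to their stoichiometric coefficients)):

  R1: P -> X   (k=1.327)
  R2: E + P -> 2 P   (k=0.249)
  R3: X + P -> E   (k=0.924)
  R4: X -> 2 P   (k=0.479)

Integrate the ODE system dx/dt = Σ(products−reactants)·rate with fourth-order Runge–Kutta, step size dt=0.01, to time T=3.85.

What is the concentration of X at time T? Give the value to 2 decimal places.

RK4 with dt=0.01: 385 steps to T=3.85. Trajectory (selected grid times):
t=0.00: X=16.42 E=13.42 P=29.41
t=0.43: X=1.41 E=7.49 P=23.14
t=0.86: X=1.39 E=5.49 P=14.89
t=1.28: X=1.37 E=5.22 P=9.14
t=1.71: X=1.33 E=5.11 P=5.68
t=2.14: X=1.29 E=5.01 P=3.69
t=2.57: X=1.24 E=4.92 P=2.55
t=2.99: X=1.18 E=4.83 P=1.90
t=3.42: X=1.13 E=4.75 P=1.50
t=3.85: X=1.08 E=4.66 P=1.26
Read off X at T=3.85: 1.08

X at T = 1.08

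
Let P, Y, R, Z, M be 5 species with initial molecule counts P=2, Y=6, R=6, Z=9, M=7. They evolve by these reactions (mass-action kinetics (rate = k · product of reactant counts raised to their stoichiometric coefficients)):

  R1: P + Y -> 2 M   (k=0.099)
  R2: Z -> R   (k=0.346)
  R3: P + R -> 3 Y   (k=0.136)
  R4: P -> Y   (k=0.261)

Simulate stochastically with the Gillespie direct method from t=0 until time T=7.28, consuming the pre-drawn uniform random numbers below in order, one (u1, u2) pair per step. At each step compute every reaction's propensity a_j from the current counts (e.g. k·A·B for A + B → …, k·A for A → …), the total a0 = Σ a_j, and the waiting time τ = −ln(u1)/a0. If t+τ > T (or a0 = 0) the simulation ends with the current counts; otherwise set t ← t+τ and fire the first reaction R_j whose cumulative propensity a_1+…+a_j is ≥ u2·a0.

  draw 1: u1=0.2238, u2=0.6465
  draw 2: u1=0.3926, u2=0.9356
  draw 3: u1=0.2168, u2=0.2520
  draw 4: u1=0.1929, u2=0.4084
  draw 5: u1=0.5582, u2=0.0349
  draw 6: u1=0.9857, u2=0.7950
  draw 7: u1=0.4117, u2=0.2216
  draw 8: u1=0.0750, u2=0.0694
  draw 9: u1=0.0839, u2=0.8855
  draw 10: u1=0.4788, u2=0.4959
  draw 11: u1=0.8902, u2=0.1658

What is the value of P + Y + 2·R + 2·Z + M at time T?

Value at T = 45

Check how each reaction changes W = P + Y + 2·R + 2·Z + M (weight of products minus weight of reactants):
R1: P + Y -> 2 M: (1·2) − (1·1 + 1·1) = 2 − 2 = 0
R2: Z -> R: (2·1) − (2·1) = 2 − 2 = 0
R3: P + R -> 3 Y: (1·3) − (1·1 + 2·1) = 3 − 3 = 0
R4: P -> Y: (1·1) − (1·1) = 1 − 1 = 0
Every reaction leaves W unchanged, so W is conserved and no simulation is needed: W(T) = W(0) = 2 + 6 + 2·6 + 2·9 + 7 = 45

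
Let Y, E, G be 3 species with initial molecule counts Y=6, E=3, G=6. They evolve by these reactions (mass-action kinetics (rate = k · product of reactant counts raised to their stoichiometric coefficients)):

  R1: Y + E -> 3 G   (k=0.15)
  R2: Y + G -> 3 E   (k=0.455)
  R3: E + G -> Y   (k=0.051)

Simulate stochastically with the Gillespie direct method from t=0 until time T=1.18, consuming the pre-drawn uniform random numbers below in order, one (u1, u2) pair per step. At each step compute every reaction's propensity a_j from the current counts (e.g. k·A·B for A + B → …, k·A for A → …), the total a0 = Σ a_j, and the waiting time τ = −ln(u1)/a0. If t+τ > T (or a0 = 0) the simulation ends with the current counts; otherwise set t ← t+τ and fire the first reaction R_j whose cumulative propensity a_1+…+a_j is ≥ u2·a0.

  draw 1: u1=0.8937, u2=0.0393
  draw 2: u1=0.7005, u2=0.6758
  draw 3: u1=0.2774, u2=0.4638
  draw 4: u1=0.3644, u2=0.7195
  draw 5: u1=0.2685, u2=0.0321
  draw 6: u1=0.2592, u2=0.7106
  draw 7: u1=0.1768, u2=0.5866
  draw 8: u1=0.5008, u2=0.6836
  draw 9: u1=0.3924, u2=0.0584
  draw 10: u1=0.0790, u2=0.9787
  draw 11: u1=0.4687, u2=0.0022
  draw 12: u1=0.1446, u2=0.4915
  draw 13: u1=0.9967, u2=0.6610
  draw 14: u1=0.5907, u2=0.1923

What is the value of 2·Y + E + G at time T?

Check how each reaction changes W = 2·Y + E + G (weight of products minus weight of reactants):
R1: Y + E -> 3 G: (1·3) − (2·1 + 1·1) = 3 − 3 = 0
R2: Y + G -> 3 E: (1·3) − (2·1 + 1·1) = 3 − 3 = 0
R3: E + G -> Y: (2·1) − (1·1 + 1·1) = 2 − 2 = 0
Every reaction leaves W unchanged, so W is conserved and no simulation is needed: W(T) = W(0) = 2·6 + 3 + 6 = 21

Value at T = 21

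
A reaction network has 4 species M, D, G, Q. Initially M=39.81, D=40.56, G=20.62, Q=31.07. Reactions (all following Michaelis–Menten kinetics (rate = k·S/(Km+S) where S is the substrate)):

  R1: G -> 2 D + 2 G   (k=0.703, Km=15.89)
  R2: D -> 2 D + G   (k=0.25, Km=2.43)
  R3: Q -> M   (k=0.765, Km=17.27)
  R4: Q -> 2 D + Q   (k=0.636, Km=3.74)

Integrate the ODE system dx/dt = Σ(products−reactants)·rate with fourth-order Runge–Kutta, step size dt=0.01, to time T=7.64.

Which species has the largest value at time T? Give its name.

RK4 with dt=0.01: 764 steps to T=7.64. Trajectory (selected grid times):
t=0.00: M=39.81 D=40.56 G=20.62 Q=31.07
t=0.85: M=40.23 D=42.40 G=21.16 Q=30.65
t=1.70: M=40.64 D=44.25 G=21.70 Q=30.24
t=2.55: M=41.05 D=46.11 G=22.25 Q=29.83
t=3.40: M=41.47 D=47.97 G=22.81 Q=29.41
t=4.24: M=41.87 D=49.82 G=23.36 Q=29.01
t=5.09: M=42.28 D=51.69 G=23.92 Q=28.60
t=5.94: M=42.68 D=53.57 G=24.48 Q=28.20
t=6.79: M=43.08 D=55.46 G=25.05 Q=27.80
t=7.64: M=43.48 D=57.35 G=25.62 Q=27.40
At T=7.64: M=43.48 D=57.35 G=25.62 Q=27.40; the largest is D.

Dominant species at T: D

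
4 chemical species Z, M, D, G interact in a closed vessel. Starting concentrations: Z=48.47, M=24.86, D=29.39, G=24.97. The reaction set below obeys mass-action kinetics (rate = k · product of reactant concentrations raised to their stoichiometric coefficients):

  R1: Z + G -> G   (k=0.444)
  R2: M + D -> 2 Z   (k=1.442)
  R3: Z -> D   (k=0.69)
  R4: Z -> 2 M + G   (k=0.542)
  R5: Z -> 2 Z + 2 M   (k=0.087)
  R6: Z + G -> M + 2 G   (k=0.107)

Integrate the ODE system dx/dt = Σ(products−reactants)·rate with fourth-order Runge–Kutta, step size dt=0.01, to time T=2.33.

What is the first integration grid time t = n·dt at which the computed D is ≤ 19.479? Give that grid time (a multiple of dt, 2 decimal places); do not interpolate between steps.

Threshold first reached at t = 0.02

RK4 with dt=0.01: 233 steps to T=2.33. Trajectory (selected grid times):
t=0.00: Z=48.47 M=24.86 D=29.39 G=24.97
t=0.01: Z=56.08 M=19.10 D=21.86 G=26.73
t=0.02: Z=56.67 M=16.54 D=17.29 G=28.72
t=0.26: Z=0.95 M=19.53 D=0.11 G=48.77
t=0.52: Z=0.00 M=19.67 D=0.00 G=49.03
t=0.78: Z=0.00 M=19.67 D=0.00 G=49.03
t=1.04: Z=0.00 M=19.67 D=0.00 G=49.03
t=1.29: Z=0.00 M=19.67 D=0.00 G=49.03
t=1.55: Z=0.00 M=19.67 D=0.00 G=49.03
t=1.81: Z=0.00 M=19.67 D=0.00 G=49.03
t=2.07: Z=0.00 M=19.67 D=0.00 G=49.03
t=2.33: Z=0.00 M=19.67 D=0.00 G=49.03
D(0.01)=21.856 > 19.479 but D(0.02)=17.293 ≤ 19.479, so the first grid time is t=0.02.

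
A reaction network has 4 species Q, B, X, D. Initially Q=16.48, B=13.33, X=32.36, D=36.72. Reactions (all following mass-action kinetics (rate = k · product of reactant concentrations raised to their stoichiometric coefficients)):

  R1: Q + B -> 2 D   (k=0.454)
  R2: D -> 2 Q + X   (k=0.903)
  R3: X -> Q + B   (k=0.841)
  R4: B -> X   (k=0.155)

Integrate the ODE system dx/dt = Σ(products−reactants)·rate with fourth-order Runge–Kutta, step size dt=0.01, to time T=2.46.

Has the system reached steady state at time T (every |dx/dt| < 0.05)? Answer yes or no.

Steady state at T: no

RK4 with dt=0.01: 246 steps to T=2.46. Trajectory (selected grid times):
t=0.00: Q=16.48 B=13.33 X=32.36 D=36.72
t=0.27: Q=31.43 B=3.26 X=37.19 D=59.56
t=0.55: Q=61.67 B=1.39 X=43.76 D=66.17
t=0.82: Q=94.82 B=0.99 X=49.92 D=71.39
t=1.09: Q=130.96 B=0.80 X=56.07 D=77.62
t=1.37: Q=171.99 B=0.68 X=62.69 D=85.20
t=1.64: Q=215.47 B=0.60 X=69.48 D=93.53
t=1.91: Q=263.28 B=0.54 X=76.83 D=102.87
t=2.19: Q=317.96 B=0.50 X=85.15 D=113.68
t=2.46: Q=376.15 B=0.46 X=93.95 D=125.24
Rates at T: R1=79.0519, R2=113.0928, R3=79.0130, R4=0.0718
dx/dt at T (Σ net stoichiometry × rate): Q=+226.1466, B=-0.1107, X=+34.1516, D=+45.0111
Largest |dx/dt| is |+226.1466| (Q) ≥ 0.05 → not steady.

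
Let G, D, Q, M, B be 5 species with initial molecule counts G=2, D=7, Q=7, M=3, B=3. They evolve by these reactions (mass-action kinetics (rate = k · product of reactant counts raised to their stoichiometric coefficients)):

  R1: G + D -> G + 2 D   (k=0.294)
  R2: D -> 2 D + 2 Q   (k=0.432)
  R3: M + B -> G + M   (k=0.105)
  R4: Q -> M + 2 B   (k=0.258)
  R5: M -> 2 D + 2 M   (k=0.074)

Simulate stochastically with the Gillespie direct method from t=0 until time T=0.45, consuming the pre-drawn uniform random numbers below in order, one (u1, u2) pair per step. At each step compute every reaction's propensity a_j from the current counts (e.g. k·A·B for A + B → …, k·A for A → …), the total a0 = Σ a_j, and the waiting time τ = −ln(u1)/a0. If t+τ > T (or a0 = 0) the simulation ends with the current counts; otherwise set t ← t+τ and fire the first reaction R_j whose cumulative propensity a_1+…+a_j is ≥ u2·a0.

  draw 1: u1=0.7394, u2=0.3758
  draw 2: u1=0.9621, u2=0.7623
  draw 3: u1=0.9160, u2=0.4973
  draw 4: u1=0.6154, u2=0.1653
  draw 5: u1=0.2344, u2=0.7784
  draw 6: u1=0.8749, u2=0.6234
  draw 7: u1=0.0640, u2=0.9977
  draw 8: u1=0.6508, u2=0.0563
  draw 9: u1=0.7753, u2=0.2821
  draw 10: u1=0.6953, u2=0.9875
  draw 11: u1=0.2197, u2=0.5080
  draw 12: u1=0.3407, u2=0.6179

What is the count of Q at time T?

Q at T = 10

t=0.000: G=2 D=7 Q=7 M=3 B=3
Draw 1: a1=4.116, a2=3.024, a3=0.945, a4=1.806, a5=0.222, a0=10.113; τ=−ln(0.7394)/10.113=0.030 → t=0.030; u2·a0=0.3758·10.113=3.800 ≤ a1=4.116 → R1 fires; G=2 D=8 Q=7 M=3 B=3
Draw 2: a1=4.704, a2=3.456, a3=0.945, a4=1.806, a5=0.222, a0=11.133; τ=−ln(0.9621)/11.133=0.003 → t=0.033; u2·a0=0.7623·11.133=8.487; a1+a2=8.160 < 8.487 ≤ a1+…+a3=9.105 → R3 fires; G=3 D=8 Q=7 M=3 B=2
Draw 3: a1=7.056, a2=3.456, a3=0.630, a4=1.806, a5=0.222, a0=13.170; τ=−ln(0.9160)/13.170=0.007 → t=0.040; u2·a0=0.4973·13.170=6.549 ≤ a1=7.056 → R1 fires; G=3 D=9 Q=7 M=3 B=2
Draw 4: a1=7.938, a2=3.888, a3=0.630, a4=1.806, a5=0.222, a0=14.484; τ=−ln(0.6154)/14.484=0.034 → t=0.074; u2·a0=0.1653·14.484=2.394 ≤ a1=7.938 → R1 fires; G=3 D=10 Q=7 M=3 B=2
Draw 5: a1=8.820, a2=4.320, a3=0.630, a4=1.806, a5=0.222, a0=15.798; τ=−ln(0.2344)/15.798=0.092 → t=0.165; u2·a0=0.7784·15.798=12.297; a1=8.820 < 12.297 ≤ a1+a2=13.140 → R2 fires; G=3 D=11 Q=9 M=3 B=2
Draw 6: a1=9.702, a2=4.752, a3=0.630, a4=2.322, a5=0.222, a0=17.628; τ=−ln(0.8749)/17.628=0.008 → t=0.173; u2·a0=0.6234·17.628=10.989; a1=9.702 < 10.989 ≤ a1+a2=14.454 → R2 fires; G=3 D=12 Q=11 M=3 B=2
Draw 7: a1=10.584, a2=5.184, a3=0.630, a4=2.838, a5=0.222, a0=19.458; τ=−ln(0.0640)/19.458=0.141 → t=0.314; u2·a0=0.9977·19.458=19.413; a1+…+a4=19.236 < 19.413 ≤ a1+…+a5=19.458 → R5 fires; G=3 D=14 Q=11 M=4 B=2
Draw 8: a1=12.348, a2=6.048, a3=0.840, a4=2.838, a5=0.296, a0=22.370; τ=−ln(0.6508)/22.370=0.019 → t=0.333; u2·a0=0.0563·22.370=1.259 ≤ a1=12.348 → R1 fires; G=3 D=15 Q=11 M=4 B=2
Draw 9: a1=13.230, a2=6.480, a3=0.840, a4=2.838, a5=0.296, a0=23.684; τ=−ln(0.7753)/23.684=0.011 → t=0.344; u2·a0=0.2821·23.684=6.681 ≤ a1=13.230 → R1 fires; G=3 D=16 Q=11 M=4 B=2
Draw 10: a1=14.112, a2=6.912, a3=0.840, a4=2.838, a5=0.296, a0=24.998; τ=−ln(0.6953)/24.998=0.015 → t=0.359; u2·a0=0.9875·24.998=24.686; a1+…+a3=21.864 < 24.686 ≤ a1+…+a4=24.702 → R4 fires; G=3 D=16 Q=10 M=5 B=4
Draw 11: a1=14.112, a2=6.912, a3=2.100, a4=2.580, a5=0.370, a0=26.074; τ=−ln(0.2197)/26.074=0.058 → t=0.417; u2·a0=0.5080·26.074=13.246 ≤ a1=14.112 → R1 fires; G=3 D=17 Q=10 M=5 B=4
Draw 12: a1=14.994, a2=7.344, a3=2.100, a4=2.580, a5=0.370, a0=27.388; τ=−ln(0.3407)/27.388=0.039 → t=0.456 > T=0.45: stop.
Read off Q at T=0.45: 10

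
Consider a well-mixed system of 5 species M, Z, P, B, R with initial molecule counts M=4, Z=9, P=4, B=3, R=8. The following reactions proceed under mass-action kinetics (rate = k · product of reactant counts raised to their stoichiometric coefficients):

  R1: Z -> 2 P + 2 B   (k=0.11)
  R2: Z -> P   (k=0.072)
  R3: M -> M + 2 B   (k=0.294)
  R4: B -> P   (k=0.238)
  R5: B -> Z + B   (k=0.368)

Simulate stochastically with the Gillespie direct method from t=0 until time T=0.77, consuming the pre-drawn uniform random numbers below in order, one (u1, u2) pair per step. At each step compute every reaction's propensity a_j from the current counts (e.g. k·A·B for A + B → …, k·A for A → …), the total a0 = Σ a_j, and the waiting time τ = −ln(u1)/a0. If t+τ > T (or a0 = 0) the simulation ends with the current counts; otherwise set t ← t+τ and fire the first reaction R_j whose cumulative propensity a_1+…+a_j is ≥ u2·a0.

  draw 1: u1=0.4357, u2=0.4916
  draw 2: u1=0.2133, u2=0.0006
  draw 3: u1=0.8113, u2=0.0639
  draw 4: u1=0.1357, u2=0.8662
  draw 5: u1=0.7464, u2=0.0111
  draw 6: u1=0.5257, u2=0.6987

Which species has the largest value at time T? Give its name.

t=0.000: M=4 Z=9 P=4 B=3 R=8
Draw 1: a1=0.990, a2=0.648, a3=1.176, a4=0.714, a5=1.104, a0=4.632; τ=−ln(0.4357)/4.632=0.179 → t=0.179; u2·a0=0.4916·4.632=2.277; a1+a2=1.638 < 2.277 ≤ a1+…+a3=2.814 → R3 fires; M=4 Z=9 P=4 B=5 R=8
Draw 2: a1=0.990, a2=0.648, a3=1.176, a4=1.190, a5=1.840, a0=5.844; τ=−ln(0.2133)/5.844=0.264 → t=0.444; u2·a0=0.0006·5.844=0.004 ≤ a1=0.990 → R1 fires; M=4 Z=8 P=6 B=7 R=8
Draw 3: a1=0.880, a2=0.576, a3=1.176, a4=1.666, a5=2.576, a0=6.874; τ=−ln(0.8113)/6.874=0.030 → t=0.474; u2·a0=0.0639·6.874=0.439 ≤ a1=0.880 → R1 fires; M=4 Z=7 P=8 B=9 R=8
Draw 4: a1=0.770, a2=0.504, a3=1.176, a4=2.142, a5=3.312, a0=7.904; τ=−ln(0.1357)/7.904=0.253 → t=0.727; u2·a0=0.8662·7.904=6.846; a1+…+a4=4.592 < 6.846 ≤ a1+…+a5=7.904 → R5 fires; M=4 Z=8 P=8 B=9 R=8
Draw 5: a1=0.880, a2=0.576, a3=1.176, a4=2.142, a5=3.312, a0=8.086; τ=−ln(0.7464)/8.086=0.036 → t=0.763; u2·a0=0.0111·8.086=0.090 ≤ a1=0.880 → R1 fires; M=4 Z=7 P=10 B=11 R=8
Draw 6: a1=0.770, a2=0.504, a3=1.176, a4=2.618, a5=4.048, a0=9.116; τ=−ln(0.5257)/9.116=0.071 → t=0.834 > T=0.77: stop.
At T=0.77: M=4 Z=7 P=10 B=11 R=8; the largest is B.

Dominant species at T: B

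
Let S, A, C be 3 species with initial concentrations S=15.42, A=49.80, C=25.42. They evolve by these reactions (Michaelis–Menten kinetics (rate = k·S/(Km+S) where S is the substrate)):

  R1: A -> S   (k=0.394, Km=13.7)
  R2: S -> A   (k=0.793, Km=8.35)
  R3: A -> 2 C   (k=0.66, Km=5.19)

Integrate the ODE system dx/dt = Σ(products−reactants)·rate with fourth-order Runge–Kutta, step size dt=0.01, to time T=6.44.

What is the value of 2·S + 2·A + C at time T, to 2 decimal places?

Check how each reaction changes W = 2·S + 2·A + C (weight of products minus weight of reactants):
R1: A -> S: (2·1) − (2·1) = 2 − 2 = 0
R2: S -> A: (2·1) − (2·1) = 2 − 2 = 0
R3: A -> 2 C: (1·2) − (2·1) = 2 − 2 = 0
Every reaction leaves W unchanged, so W is conserved and no simulation is needed: W(T) = W(0) = 2·15.42 + 2·49.80 + 25.42 = 155.86

Value at T = 155.86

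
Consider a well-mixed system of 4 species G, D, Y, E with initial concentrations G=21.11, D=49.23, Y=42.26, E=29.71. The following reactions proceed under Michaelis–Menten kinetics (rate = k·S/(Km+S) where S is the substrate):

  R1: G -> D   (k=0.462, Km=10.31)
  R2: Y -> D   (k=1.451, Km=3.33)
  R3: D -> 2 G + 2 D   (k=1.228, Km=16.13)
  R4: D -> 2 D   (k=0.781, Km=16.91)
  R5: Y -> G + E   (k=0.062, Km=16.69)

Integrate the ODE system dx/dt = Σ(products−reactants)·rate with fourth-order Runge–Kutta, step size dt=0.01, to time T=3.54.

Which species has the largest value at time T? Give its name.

Dominant species at T: D

RK4 with dt=0.01: 354 steps to T=3.54. Trajectory (selected grid times):
t=0.00: G=21.11 D=49.23 Y=42.26 E=29.71
t=0.39: G=21.73 D=50.47 Y=41.72 E=29.73
t=0.79: G=22.37 D=51.74 Y=41.16 E=29.74
t=1.18: G=22.99 D=52.98 Y=40.62 E=29.76
t=1.57: G=23.62 D=54.23 Y=40.08 E=29.78
t=1.97: G=24.27 D=55.51 Y=39.53 E=29.80
t=2.36: G=24.90 D=56.77 Y=38.99 E=29.81
t=2.75: G=25.54 D=58.02 Y=38.45 E=29.83
t=3.15: G=26.20 D=59.32 Y=37.90 E=29.85
t=3.54: G=26.84 D=60.58 Y=37.37 E=29.86
At T=3.54: G=26.84 D=60.58 Y=37.37 E=29.86; the largest is D.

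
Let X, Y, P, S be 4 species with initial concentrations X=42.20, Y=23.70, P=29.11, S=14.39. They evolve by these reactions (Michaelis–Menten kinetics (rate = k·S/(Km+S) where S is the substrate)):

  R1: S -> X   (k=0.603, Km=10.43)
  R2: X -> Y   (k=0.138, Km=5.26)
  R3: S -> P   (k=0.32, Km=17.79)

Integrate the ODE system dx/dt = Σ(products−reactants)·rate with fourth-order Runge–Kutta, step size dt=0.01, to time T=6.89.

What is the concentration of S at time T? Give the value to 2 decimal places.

RK4 with dt=0.01: 689 steps to T=6.89. Trajectory (selected grid times):
t=0.00: X=42.20 Y=23.70 P=29.11 S=14.39
t=0.77: X=42.37 Y=23.79 P=29.22 S=14.01
t=1.53: X=42.54 Y=23.89 P=29.33 S=13.65
t=2.30: X=42.71 Y=23.98 P=29.43 S=13.28
t=3.06: X=42.87 Y=24.08 P=29.54 S=12.92
t=3.83: X=43.03 Y=24.17 P=29.64 S=12.56
t=4.59: X=43.19 Y=24.26 P=29.74 S=12.21
t=5.36: X=43.34 Y=24.36 P=29.84 S=11.86
t=6.12: X=43.49 Y=24.45 P=29.93 S=11.53
t=6.89: X=43.64 Y=24.55 P=30.03 S=11.19
Read off S at T=6.89: 11.19

S at T = 11.19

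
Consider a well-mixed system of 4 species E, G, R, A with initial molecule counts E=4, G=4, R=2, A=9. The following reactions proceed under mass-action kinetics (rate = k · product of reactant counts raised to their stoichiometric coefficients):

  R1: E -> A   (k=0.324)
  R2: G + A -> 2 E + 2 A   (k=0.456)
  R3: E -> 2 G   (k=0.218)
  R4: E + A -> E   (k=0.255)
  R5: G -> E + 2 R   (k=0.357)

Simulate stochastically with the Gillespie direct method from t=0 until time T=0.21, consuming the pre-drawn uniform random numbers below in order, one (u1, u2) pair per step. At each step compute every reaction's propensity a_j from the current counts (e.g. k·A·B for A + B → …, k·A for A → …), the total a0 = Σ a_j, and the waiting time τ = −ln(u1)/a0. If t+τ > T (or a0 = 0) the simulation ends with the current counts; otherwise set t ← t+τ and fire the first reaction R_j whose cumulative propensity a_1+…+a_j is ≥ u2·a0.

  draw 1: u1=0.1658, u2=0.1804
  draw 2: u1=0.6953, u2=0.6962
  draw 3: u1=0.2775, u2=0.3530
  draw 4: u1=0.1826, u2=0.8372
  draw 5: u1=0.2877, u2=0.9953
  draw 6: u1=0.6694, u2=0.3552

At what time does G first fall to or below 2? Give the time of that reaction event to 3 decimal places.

t=0.000: E=4 G=4 R=2 A=9
Draw 1: a1=1.296, a2=16.416, a3=0.872, a4=9.180, a5=1.428, a0=29.192; τ=−ln(0.1658)/29.192=0.062 → t=0.062; u2·a0=0.1804·29.192=5.266; a1=1.296 < 5.266 ≤ a1+a2=17.712 → R2 fires; E=6 G=3 R=2 A=10
Draw 2: a1=1.944, a2=13.680, a3=1.308, a4=15.300, a5=1.071, a0=33.303; τ=−ln(0.6953)/33.303=0.011 → t=0.072; u2·a0=0.6962·33.303=23.186; a1+…+a3=16.932 < 23.186 ≤ a1+…+a4=32.232 → R4 fires; E=6 G=3 R=2 A=9
Draw 3: a1=1.944, a2=12.312, a3=1.308, a4=13.770, a5=1.071, a0=30.405; τ=−ln(0.2775)/30.405=0.042 → t=0.115; u2·a0=0.3530·30.405=10.733; a1=1.944 < 10.733 ≤ a1+a2=14.256 → R2 fires; E=8 G=2 R=2 A=10
Draw 4: a1=2.592, a2=9.120, a3=1.744, a4=20.400, a5=0.714, a0=34.570; τ=−ln(0.1826)/34.570=0.049 → t=0.164; u2·a0=0.8372·34.570=28.942; a1+…+a3=13.456 < 28.942 ≤ a1+…+a4=33.856 → R4 fires; E=8 G=2 R=2 A=9
Draw 5: a1=2.592, a2=8.208, a3=1.744, a4=18.360, a5=0.714, a0=31.618; τ=−ln(0.2877)/31.618=0.039 → t=0.203; u2·a0=0.9953·31.618=31.469; a1+…+a4=30.904 < 31.469 ≤ a1+…+a5=31.618 → R5 fires; E=9 G=1 R=4 A=9
Draw 6: a1=2.916, a2=4.104, a3=1.962, a4=20.655, a5=0.357, a0=29.994; τ=−ln(0.6694)/29.994=0.013 → t=0.217 > T=0.21: stop.
G first becomes ≤ 2 when it reaches 2 at the event at t=0.115.

Threshold first reached at t = 0.115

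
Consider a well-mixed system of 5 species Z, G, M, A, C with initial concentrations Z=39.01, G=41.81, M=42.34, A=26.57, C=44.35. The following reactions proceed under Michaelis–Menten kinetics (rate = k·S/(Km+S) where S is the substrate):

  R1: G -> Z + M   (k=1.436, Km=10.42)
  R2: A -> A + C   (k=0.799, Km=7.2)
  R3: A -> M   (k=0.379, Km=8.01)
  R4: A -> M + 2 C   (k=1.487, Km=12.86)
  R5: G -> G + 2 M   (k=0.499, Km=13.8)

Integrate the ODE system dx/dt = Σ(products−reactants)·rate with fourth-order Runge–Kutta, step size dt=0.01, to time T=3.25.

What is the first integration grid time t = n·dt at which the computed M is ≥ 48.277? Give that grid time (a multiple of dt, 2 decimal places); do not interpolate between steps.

Threshold first reached at t = 1.88

RK4 with dt=0.01: 325 steps to T=3.25. Trajectory (selected grid times):
t=0.00: Z=39.01 G=41.81 M=42.34 A=26.57 C=44.35
t=0.36: Z=39.42 G=41.40 M=43.49 A=26.11 C=45.30
t=0.72: Z=39.84 G=40.98 M=44.63 A=25.64 C=46.24
t=1.08: Z=40.25 G=40.57 M=45.77 A=25.18 C=47.17
t=1.44: Z=40.66 G=40.16 M=46.91 A=24.73 C=48.10
t=1.81: Z=41.08 G=39.74 M=48.07 A=24.26 C=49.05
t=1.87: Z=41.15 G=39.67 M=48.26 A=24.19 C=49.20
t=1.88: Z=41.16 G=39.66 M=48.29 A=24.17 C=49.23
t=2.17: Z=41.49 G=39.33 M=49.19 A=23.81 C=49.97
t=2.53: Z=41.90 G=38.92 M=50.32 A=23.36 C=50.88
t=2.89: Z=42.30 G=38.52 M=51.43 A=22.92 C=51.79
t=3.25: Z=42.71 G=38.11 M=52.55 A=22.47 C=52.69
M(1.87)=48.256 < 48.277 but M(1.88)=48.287 ≥ 48.277, so the first grid time is t=1.88.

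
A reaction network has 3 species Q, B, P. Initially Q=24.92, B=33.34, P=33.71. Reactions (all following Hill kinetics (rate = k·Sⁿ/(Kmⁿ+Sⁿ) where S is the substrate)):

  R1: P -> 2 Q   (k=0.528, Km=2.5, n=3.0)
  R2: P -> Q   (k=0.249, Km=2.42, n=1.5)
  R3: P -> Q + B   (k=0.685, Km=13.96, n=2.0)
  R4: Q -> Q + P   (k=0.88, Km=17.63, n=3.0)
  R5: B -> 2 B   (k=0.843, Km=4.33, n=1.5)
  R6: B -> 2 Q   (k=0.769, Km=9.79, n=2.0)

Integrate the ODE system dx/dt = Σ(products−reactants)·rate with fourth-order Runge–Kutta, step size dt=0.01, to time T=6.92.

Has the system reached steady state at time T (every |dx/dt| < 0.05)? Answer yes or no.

Steady state at T: no

RK4 with dt=0.01: 692 steps to T=6.92. Trajectory (selected grid times):
t=0.00: Q=24.92 B=33.34 P=33.71
t=0.77: Q=27.46 B=33.86 P=33.19
t=1.54: Q=30.00 B=34.38 P=32.69
t=2.31: Q=32.55 B=34.90 P=32.23
t=3.08: Q=35.09 B=35.42 P=31.78
t=3.84: Q=37.60 B=35.93 P=31.36
t=4.61: Q=40.14 B=36.44 P=30.95
t=5.38: Q=42.69 B=36.94 P=30.55
t=6.15: Q=45.23 B=37.45 P=30.15
t=6.92: Q=47.77 B=37.95 P=29.77
Rates at T: R1=0.5277, R2=0.2434, R3=0.5615, R4=0.8379, R5=0.8117, R6=0.7210
dx/dt at T (Σ net stoichiometry × rate): Q=+3.3023, B=+0.6522, P=-0.4947
Largest |dx/dt| is |+3.3023| (Q) ≥ 0.05 → not steady.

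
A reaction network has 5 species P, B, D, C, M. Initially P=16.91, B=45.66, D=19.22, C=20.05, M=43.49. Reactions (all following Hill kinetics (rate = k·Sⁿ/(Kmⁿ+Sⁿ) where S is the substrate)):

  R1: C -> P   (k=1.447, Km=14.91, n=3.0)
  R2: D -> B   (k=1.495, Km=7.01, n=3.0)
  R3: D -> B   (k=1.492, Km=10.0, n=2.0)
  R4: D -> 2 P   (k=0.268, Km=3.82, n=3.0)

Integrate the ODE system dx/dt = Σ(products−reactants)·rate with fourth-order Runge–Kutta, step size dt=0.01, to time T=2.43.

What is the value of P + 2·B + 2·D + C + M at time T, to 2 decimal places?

Check how each reaction changes W = P + 2·B + 2·D + C + M (weight of products minus weight of reactants):
R1: C -> P: (1·1) − (1·1) = 1 − 1 = 0
R2: D -> B: (2·1) − (2·1) = 2 − 2 = 0
R3: D -> B: (2·1) − (2·1) = 2 − 2 = 0
R4: D -> 2 P: (1·2) − (2·1) = 2 − 2 = 0
Every reaction leaves W unchanged, so W is conserved and no simulation is needed: W(T) = W(0) = 16.91 + 2·45.66 + 2·19.22 + 20.05 + 43.49 = 210.21

Value at T = 210.21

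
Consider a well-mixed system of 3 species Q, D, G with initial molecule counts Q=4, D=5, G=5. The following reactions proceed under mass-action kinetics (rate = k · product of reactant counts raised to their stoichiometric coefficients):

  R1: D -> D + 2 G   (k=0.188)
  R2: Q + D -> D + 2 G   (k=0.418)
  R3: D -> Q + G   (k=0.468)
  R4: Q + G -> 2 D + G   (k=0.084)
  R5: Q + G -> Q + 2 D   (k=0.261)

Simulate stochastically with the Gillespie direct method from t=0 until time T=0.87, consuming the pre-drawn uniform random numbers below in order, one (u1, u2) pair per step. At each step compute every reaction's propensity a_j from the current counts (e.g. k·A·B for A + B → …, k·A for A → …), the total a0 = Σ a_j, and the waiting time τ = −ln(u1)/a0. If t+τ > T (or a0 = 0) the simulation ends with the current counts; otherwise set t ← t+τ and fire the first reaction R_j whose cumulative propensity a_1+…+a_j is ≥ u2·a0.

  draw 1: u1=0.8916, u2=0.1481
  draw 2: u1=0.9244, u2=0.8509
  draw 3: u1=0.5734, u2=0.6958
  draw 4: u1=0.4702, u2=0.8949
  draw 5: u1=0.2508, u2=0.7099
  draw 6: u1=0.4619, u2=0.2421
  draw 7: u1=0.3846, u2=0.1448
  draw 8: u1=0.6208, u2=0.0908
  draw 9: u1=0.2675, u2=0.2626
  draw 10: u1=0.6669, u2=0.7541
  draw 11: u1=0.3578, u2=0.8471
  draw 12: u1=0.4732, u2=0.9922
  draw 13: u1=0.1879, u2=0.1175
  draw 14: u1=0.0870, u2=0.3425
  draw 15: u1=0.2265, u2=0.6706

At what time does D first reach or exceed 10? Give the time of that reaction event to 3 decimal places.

Threshold first reached at t = 0.082

t=0.000: Q=4 D=5 G=5
Draw 1: a1=0.940, a2=8.360, a3=2.340, a4=1.680, a5=5.220, a0=18.540; τ=−ln(0.8916)/18.540=0.006 → t=0.006; u2·a0=0.1481·18.540=2.746; a1=0.940 < 2.746 ≤ a1+a2=9.300 → R2 fires; Q=3 D=5 G=7
Draw 2: a1=0.940, a2=6.270, a3=2.340, a4=1.764, a5=5.481, a0=16.795; τ=−ln(0.9244)/16.795=0.005 → t=0.011; u2·a0=0.8509·16.795=14.291; a1+…+a4=11.314 < 14.291 ≤ a1+…+a5=16.795 → R5 fires; Q=3 D=7 G=6
Draw 3: a1=1.316, a2=8.778, a3=3.276, a4=1.512, a5=4.698, a0=19.580; τ=−ln(0.5734)/19.580=0.028 → t=0.039; u2·a0=0.6958·19.580=13.624; a1+…+a3=13.370 < 13.624 ≤ a1+…+a4=14.882 → R4 fires; Q=2 D=9 G=6
Draw 4: a1=1.692, a2=7.524, a3=4.212, a4=1.008, a5=3.132, a0=17.568; τ=−ln(0.4702)/17.568=0.043 → t=0.082; u2·a0=0.8949·17.568=15.722; a1+…+a4=14.436 < 15.722 ≤ a1+…+a5=17.568 → R5 fires; Q=2 D=11 G=5
Draw 5: a1=2.068, a2=9.196, a3=5.148, a4=0.840, a5=2.610, a0=19.862; τ=−ln(0.2508)/19.862=0.070 → t=0.152; u2·a0=0.7099·19.862=14.100; a1+a2=11.264 < 14.100 ≤ a1+…+a3=16.412 → R3 fires; Q=3 D=10 G=6
Draw 6: a1=1.880, a2=12.540, a3=4.680, a4=1.512, a5=4.698, a0=25.310; τ=−ln(0.4619)/25.310=0.031 → t=0.182; u2·a0=0.2421·25.310=6.128; a1=1.880 < 6.128 ≤ a1+a2=14.420 → R2 fires; Q=2 D=10 G=8
Draw 7: a1=1.880, a2=8.360, a3=4.680, a4=1.344, a5=4.176, a0=20.440; τ=−ln(0.3846)/20.440=0.047 → t=0.229; u2·a0=0.1448·20.440=2.960; a1=1.880 < 2.960 ≤ a1+a2=10.240 → R2 fires; Q=1 D=10 G=10
Draw 8: a1=1.880, a2=4.180, a3=4.680, a4=0.840, a5=2.610, a0=14.190; τ=−ln(0.6208)/14.190=0.034 → t=0.263; u2·a0=0.0908·14.190=1.288 ≤ a1=1.880 → R1 fires; Q=1 D=10 G=12
Draw 9: a1=1.880, a2=4.180, a3=4.680, a4=1.008, a5=3.132, a0=14.880; τ=−ln(0.2675)/14.880=0.089 → t=0.351; u2·a0=0.2626·14.880=3.907; a1=1.880 < 3.907 ≤ a1+a2=6.060 → R2 fires; Q=0 D=10 G=14
Draw 10: a1=1.880, a2=0.000, a3=4.680, a4=0.000, a5=0.000, a0=6.560; τ=−ln(0.6669)/6.560=0.062 → t=0.413; u2·a0=0.7541·6.560=4.947; a1+a2=1.880 < 4.947 ≤ a1+…+a3=6.560 → R3 fires; Q=1 D=9 G=15
Draw 11: a1=1.692, a2=3.762, a3=4.212, a4=1.260, a5=3.915, a0=14.841; τ=−ln(0.3578)/14.841=0.069 → t=0.482; u2·a0=0.8471·14.841=12.572; a1+…+a4=10.926 < 12.572 ≤ a1+…+a5=14.841 → R5 fires; Q=1 D=11 G=14
Draw 12: a1=2.068, a2=4.598, a3=5.148, a4=1.176, a5=3.654, a0=16.644; τ=−ln(0.4732)/16.644=0.045 → t=0.527; u2·a0=0.9922·16.644=16.514; a1+…+a4=12.990 < 16.514 ≤ a1+…+a5=16.644 → R5 fires; Q=1 D=13 G=13
Draw 13: a1=2.444, a2=5.434, a3=6.084, a4=1.092, a5=3.393, a0=18.447; τ=−ln(0.1879)/18.447=0.091 → t=0.618; u2·a0=0.1175·18.447=2.168 ≤ a1=2.444 → R1 fires; Q=1 D=13 G=15
Draw 14: a1=2.444, a2=5.434, a3=6.084, a4=1.260, a5=3.915, a0=19.137; τ=−ln(0.0870)/19.137=0.128 → t=0.746; u2·a0=0.3425·19.137=6.554; a1=2.444 < 6.554 ≤ a1+a2=7.878 → R2 fires; Q=0 D=13 G=17
Draw 15: a1=2.444, a2=0.000, a3=6.084, a4=0.000, a5=0.000, a0=8.528; τ=−ln(0.2265)/8.528=0.174 → t=0.920 > T=0.87: stop.
D first becomes ≥ 10 when it reaches 11 at the event at t=0.082.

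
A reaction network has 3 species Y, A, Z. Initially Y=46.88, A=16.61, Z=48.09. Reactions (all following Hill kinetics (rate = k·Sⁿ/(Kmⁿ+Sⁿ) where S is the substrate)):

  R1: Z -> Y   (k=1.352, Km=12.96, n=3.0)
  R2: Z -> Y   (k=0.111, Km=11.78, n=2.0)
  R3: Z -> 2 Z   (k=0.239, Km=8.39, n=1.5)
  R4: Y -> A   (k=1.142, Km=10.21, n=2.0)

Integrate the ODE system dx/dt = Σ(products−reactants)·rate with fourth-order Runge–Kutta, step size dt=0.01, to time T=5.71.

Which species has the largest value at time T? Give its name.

RK4 with dt=0.01: 571 steps to T=5.71. Trajectory (selected grid times):
t=0.00: Y=46.88 A=16.61 Z=48.09
t=0.63: Y=47.09 A=17.30 Z=47.33
t=1.27: Y=47.31 A=18.00 Z=46.56
t=1.90: Y=47.52 A=18.68 Z=45.80
t=2.54: Y=47.73 A=19.38 Z=45.03
t=3.17: Y=47.94 A=20.07 Z=44.27
t=3.81: Y=48.15 A=20.77 Z=43.50
t=4.44: Y=48.36 A=21.46 Z=42.75
t=5.08: Y=48.57 A=22.16 Z=41.98
t=5.71: Y=48.77 A=22.85 Z=41.23
At T=5.71: Y=48.77 A=22.85 Z=41.23; the largest is Y.

Dominant species at T: Y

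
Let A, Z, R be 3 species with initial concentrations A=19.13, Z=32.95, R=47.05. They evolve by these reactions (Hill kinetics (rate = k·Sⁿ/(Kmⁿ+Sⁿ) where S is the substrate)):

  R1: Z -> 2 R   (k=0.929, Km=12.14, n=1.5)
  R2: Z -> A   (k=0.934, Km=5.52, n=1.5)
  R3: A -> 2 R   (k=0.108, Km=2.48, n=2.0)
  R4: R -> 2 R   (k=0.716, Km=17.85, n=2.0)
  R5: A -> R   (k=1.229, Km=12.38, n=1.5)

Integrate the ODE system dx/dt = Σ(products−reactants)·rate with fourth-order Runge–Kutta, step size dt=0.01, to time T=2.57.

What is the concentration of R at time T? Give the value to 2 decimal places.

R at T = 55.14

RK4 with dt=0.01: 257 steps to T=2.57. Trajectory (selected grid times):
t=0.00: A=19.13 Z=32.95 R=47.05
t=0.29: A=19.12 Z=32.48 R=47.97
t=0.57: A=19.11 Z=32.02 R=48.85
t=0.86: A=19.09 Z=31.55 R=49.77
t=1.14: A=19.08 Z=31.10 R=50.65
t=1.43: A=19.07 Z=30.63 R=51.56
t=1.71: A=19.06 Z=30.18 R=52.44
t=2.00: A=19.04 Z=29.71 R=53.35
t=2.28: A=19.03 Z=29.27 R=54.23
t=2.57: A=19.01 Z=28.80 R=55.14
Read off R at T=2.57: 55.14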